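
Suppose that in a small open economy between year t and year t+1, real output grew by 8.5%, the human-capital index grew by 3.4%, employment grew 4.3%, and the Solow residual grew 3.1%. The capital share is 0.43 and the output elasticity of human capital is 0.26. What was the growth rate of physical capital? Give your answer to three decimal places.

Labor's share = 1 − 0.43 − 0.26 = 0.31.
gY = gA + 0.26×3.4 + 0.31×4.3 + 0.43×g.
0.43×g = 8.5 − 3.1 − 2.217 = 3.183.
g = 3.183 / 0.43 = 7.40233%.

Physical capital grew 7.402%.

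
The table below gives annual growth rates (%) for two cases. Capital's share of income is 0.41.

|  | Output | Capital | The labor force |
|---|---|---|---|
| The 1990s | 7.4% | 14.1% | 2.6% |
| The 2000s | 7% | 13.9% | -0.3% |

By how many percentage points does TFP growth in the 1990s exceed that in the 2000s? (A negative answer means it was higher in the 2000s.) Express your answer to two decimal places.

Labor's share = 1 − 0.41 = 0.59.
The 1990s: TFP = 7.4 − 5.781 − 1.534 = 0.085%.
The 2000s: TFP = 7 − 5.699 + 0.177 = 1.478%.
Difference = 0.085 − (1.478) = -1.393 pp.

-1.39 percentage points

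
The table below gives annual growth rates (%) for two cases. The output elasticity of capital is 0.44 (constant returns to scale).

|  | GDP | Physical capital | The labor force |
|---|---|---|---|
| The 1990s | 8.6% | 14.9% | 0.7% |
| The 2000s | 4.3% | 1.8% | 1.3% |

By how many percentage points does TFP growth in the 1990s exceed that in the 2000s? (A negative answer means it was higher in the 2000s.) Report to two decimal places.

-1.13 percentage points

Labor's share = 1 − 0.44 = 0.56.
The 1990s: TFP = 8.6 − 6.556 − 0.392 = 1.652%.
The 2000s: TFP = 4.3 − 0.792 − 0.728 = 2.78%.
Difference = 1.652 − (2.78) = -1.128 pp.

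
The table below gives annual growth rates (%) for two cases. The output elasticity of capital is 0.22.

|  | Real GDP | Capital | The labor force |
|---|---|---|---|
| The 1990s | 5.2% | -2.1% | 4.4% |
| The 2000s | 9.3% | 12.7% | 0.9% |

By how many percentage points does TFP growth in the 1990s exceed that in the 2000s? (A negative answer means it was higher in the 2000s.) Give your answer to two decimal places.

Labor's share = 1 − 0.22 = 0.78.
The 1990s: TFP = 5.2 + 0.462 − 3.432 = 2.23%.
The 2000s: TFP = 9.3 − 2.794 − 0.702 = 5.804%.
Difference = 2.23 − (5.804) = -3.574 pp.

-3.57 percentage points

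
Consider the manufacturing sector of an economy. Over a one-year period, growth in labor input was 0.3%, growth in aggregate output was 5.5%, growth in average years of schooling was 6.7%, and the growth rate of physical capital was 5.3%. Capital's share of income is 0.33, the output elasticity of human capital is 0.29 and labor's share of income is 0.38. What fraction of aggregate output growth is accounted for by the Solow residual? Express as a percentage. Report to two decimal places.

Labor's share = 1 − 0.33 − 0.29 = 0.38.
Physical capital: 0.33 × 5.3 = 1.749 pp.
Average years of schooling: 0.29 × 6.7 = 1.943 pp.
Labor input: 0.38 × 0.3 = 0.114 pp.
TFP growth = 5.5 − 3.806 = 1.694%.
TFP share of growth = 1.694 / 5.5 × 100 = 30.8%.

30.80%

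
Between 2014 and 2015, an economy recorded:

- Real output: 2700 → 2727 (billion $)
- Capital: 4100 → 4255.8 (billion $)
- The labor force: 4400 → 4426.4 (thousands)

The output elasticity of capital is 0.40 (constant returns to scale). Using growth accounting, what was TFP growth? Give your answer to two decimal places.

Real output growth = (2727 − 2700) / 2700 = 1%.
Capital growth = (4255.8 − 4100) / 4100 = 3.8%.
The labor force growth = (4426.4 − 4400) / 4400 = 0.6%.
Labor's share = 1 − 0.4 = 0.6.
Capital: 0.4 × 3.8 = 1.52 pp.
The labor force: 0.6 × 0.6 = 0.36 pp.
TFP growth = 1 − 1.88 = -0.88%.

-0.88%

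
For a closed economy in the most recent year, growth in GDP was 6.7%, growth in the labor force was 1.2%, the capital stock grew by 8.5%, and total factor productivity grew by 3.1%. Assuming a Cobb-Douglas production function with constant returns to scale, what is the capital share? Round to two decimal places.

gY = gA + α·gK + (1−α)·gL, so gY − gA − gL = α(gK − gL).
6.7 − 3.1 − 1.2 = α × (8.5 − 1.2).
2.4 = 7.3 α, so α = 0.3288.

α = 0.33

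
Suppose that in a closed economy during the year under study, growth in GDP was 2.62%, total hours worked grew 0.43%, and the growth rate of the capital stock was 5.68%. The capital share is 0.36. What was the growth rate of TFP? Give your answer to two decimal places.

Labor's share = 1 − 0.36 = 0.64.
The capital stock: 0.36 × 5.68 = 2.0448 pp.
Total hours worked: 0.64 × 0.43 = 0.2752 pp.
TFP growth = 2.62 − 2.32 = 0.3%.

0.30%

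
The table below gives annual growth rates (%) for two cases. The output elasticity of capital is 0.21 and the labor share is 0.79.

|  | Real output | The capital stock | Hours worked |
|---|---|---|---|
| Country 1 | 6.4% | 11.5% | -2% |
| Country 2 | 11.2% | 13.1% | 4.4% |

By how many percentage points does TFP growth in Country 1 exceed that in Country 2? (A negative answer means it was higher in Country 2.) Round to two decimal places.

Labor's share = 1 − 0.21 = 0.79.
Country 1: TFP = 6.4 − 2.415 + 1.58 = 5.565%.
Country 2: TFP = 11.2 − 2.751 − 3.476 = 4.973%.
Difference = 5.565 − (4.973) = 0.592 pp.

0.59 percentage points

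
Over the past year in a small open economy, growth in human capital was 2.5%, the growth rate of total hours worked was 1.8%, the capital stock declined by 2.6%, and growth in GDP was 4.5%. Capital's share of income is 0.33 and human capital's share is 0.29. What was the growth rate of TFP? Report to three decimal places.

3.949%

Labor's share = 1 − 0.33 − 0.29 = 0.38.
The capital stock: 0.33 × (-2.6) = -0.858 pp.
Human capital: 0.29 × 2.5 = 0.725 pp.
Total hours worked: 0.38 × 1.8 = 0.684 pp.
TFP growth = 4.5 − 0.551 = 3.949%.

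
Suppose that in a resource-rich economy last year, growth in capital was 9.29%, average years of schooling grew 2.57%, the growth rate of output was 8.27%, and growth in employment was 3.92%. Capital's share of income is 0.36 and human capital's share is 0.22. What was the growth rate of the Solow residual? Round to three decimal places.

The Solow residual grew 2.714%.

Labor's share = 1 − 0.36 − 0.22 = 0.42.
Capital: 0.36 × 9.29 = 3.3444 pp.
Average years of schooling: 0.22 × 2.57 = 0.5654 pp.
Employment: 0.42 × 3.92 = 1.6464 pp.
TFP growth = 8.27 − 5.5562 = 2.7138%.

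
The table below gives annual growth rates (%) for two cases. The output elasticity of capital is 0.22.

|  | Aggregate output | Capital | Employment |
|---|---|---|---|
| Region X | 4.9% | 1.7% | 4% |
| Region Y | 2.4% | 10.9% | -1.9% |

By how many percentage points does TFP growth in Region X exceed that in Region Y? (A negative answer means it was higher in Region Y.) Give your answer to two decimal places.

-0.08 percentage points

Labor's share = 1 − 0.22 = 0.78.
Region X: TFP = 4.9 − 0.374 − 3.12 = 1.406%.
Region Y: TFP = 2.4 − 2.398 + 1.482 = 1.484%.
Difference = 1.406 − (1.484) = -0.078 pp.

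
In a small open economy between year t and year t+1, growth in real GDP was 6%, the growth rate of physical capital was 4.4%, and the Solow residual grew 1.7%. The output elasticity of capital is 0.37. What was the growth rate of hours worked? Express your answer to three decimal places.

4.241%

Labor's share = 1 − 0.37 = 0.63.
gY = gA + 0.37×4.4 + 0.63×g.
0.63×g = 6 − 1.7 − 1.628 = 2.672.
g = 2.672 / 0.63 = 4.24127%.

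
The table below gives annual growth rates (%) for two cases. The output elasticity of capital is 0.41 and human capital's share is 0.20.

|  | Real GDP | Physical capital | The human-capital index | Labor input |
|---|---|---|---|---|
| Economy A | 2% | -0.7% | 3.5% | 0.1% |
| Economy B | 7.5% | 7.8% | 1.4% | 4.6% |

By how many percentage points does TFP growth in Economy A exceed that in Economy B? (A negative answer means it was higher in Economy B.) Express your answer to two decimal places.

Labor's share = 1 − 0.41 − 0.2 = 0.39.
Economy A: TFP = 2 + 0.287 − 0.7 − 0.039 = 1.548%.
Economy B: TFP = 7.5 − 3.198 − 0.28 − 1.794 = 2.228%.
Difference = 1.548 − (2.228) = -0.68 pp.

-0.68 percentage points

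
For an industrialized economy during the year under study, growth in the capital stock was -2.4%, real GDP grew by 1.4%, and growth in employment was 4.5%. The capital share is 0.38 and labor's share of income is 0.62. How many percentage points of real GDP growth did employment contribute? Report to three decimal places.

2.790 percentage points

Labor's share = 1 − 0.38 = 0.62.
Contribution = share × growth = 0.62 × 4.5 = 2.79 pp.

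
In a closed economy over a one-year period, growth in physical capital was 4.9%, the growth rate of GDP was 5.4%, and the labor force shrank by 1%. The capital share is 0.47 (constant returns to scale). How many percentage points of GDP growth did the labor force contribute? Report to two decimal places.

-0.53

Labor's share = 1 − 0.47 = 0.53.
Contribution = share × growth = 0.53 × (-1) = -0.53 pp.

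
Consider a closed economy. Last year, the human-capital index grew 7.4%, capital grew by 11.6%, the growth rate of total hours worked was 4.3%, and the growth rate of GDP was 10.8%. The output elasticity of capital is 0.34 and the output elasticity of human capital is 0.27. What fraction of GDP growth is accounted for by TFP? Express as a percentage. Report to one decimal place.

TFP accounted for 29.5% of growth.

Labor's share = 1 − 0.34 − 0.27 = 0.39.
Capital: 0.34 × 11.6 = 3.944 pp.
The human-capital index: 0.27 × 7.4 = 1.998 pp.
Total hours worked: 0.39 × 4.3 = 1.677 pp.
TFP growth = 10.8 − 7.619 = 3.181%.
TFP share of growth = 3.181 / 10.8 × 100 = 29.454%.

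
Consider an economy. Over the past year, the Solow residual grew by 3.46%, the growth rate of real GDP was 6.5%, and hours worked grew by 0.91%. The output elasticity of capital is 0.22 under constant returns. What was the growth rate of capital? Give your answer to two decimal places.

10.59%

Labor's share = 1 − 0.22 = 0.78.
gY = gA + 0.78×0.91 + 0.22×g.
0.22×g = 6.5 − 3.46 − 0.7098 = 2.3302.
g = 2.3302 / 0.22 = 10.5918%.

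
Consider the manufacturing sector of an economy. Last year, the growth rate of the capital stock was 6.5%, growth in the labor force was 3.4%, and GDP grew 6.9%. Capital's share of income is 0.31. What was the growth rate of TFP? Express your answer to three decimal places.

Labor's share = 1 − 0.31 = 0.69.
The capital stock: 0.31 × 6.5 = 2.015 pp.
The labor force: 0.69 × 3.4 = 2.346 pp.
TFP growth = 6.9 − 4.361 = 2.539%.

TFP grew 2.539%.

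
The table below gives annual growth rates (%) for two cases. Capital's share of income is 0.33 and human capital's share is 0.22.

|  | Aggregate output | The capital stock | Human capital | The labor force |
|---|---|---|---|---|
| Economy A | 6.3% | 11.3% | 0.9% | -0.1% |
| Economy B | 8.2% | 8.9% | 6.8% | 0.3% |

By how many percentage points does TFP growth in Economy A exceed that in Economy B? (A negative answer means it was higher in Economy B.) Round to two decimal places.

Labor's share = 1 − 0.33 − 0.22 = 0.45.
Economy A: TFP = 6.3 − 3.729 − 0.198 + 0.045 = 2.418%.
Economy B: TFP = 8.2 − 2.937 − 1.496 − 0.135 = 3.632%.
Difference = 2.418 − (3.632) = -1.214 pp.

-1.21 percentage points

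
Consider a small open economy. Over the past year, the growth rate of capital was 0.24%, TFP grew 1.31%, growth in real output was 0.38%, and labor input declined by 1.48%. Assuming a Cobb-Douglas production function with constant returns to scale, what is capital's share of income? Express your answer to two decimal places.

gY = gA + α·gK + (1−α)·gL, so gY − gA − gL = α(gK − gL).
0.38 − 1.31 + 1.48 = α × (0.24 − (-1.48)).
0.55 = 1.72 α, so α = 0.3198.

Capital's share of income is 0.32.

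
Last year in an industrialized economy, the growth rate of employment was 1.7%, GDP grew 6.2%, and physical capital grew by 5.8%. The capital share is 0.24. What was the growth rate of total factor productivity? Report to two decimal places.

Labor's share = 1 − 0.24 = 0.76.
Physical capital: 0.24 × 5.8 = 1.392 pp.
Employment: 0.76 × 1.7 = 1.292 pp.
TFP growth = 6.2 − 2.684 = 3.516%.

3.52%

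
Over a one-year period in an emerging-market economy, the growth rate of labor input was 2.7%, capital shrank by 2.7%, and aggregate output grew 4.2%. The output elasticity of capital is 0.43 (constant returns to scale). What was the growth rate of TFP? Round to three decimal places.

Labor's share = 1 − 0.43 = 0.57.
Capital: 0.43 × (-2.7) = -1.161 pp.
Labor input: 0.57 × 2.7 = 1.539 pp.
TFP growth = 4.2 − 0.378 = 3.822%.

3.822%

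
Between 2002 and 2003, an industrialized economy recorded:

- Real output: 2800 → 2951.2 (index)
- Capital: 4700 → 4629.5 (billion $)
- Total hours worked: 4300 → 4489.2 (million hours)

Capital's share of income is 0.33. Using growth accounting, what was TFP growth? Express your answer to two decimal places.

Real output growth = (2951.2 − 2800) / 2800 = 5.4%.
Capital growth = (4629.5 − 4700) / 4700 = -1.5%.
Total hours worked growth = (4489.2 − 4300) / 4300 = 4.4%.
Labor's share = 1 − 0.33 = 0.67.
Capital: 0.33 × (-1.5) = -0.495 pp.
Total hours worked: 0.67 × 4.4 = 2.948 pp.
TFP growth = 5.4 − 2.453 = 2.947%.

2.95%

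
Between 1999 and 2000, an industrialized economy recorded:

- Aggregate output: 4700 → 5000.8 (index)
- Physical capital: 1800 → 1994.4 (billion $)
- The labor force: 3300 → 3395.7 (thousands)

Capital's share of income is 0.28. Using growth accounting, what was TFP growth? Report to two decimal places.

1.29%

Aggregate output growth = (5000.8 − 4700) / 4700 = 6.4%.
Physical capital growth = (1994.4 − 1800) / 1800 = 10.8%.
The labor force growth = (3395.7 − 3300) / 3300 = 2.9%.
Labor's share = 1 − 0.28 = 0.72.
Physical capital: 0.28 × 10.8 = 3.024 pp.
The labor force: 0.72 × 2.9 = 2.088 pp.
TFP growth = 6.4 − 5.112 = 1.288%.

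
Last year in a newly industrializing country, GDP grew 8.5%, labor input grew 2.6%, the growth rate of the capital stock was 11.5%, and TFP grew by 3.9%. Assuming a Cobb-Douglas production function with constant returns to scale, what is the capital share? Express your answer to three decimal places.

gY = gA + α·gK + (1−α)·gL, so gY − gA − gL = α(gK − gL).
8.5 − 3.9 − 2.6 = α × (11.5 − 2.6).
2 = 8.9 α, so α = 0.22472.

α = 0.225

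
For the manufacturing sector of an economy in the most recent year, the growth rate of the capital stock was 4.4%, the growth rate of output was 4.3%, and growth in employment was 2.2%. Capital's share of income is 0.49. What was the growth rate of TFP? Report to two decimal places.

TFP grew 1.02%.

Labor's share = 1 − 0.49 = 0.51.
The capital stock: 0.49 × 4.4 = 2.156 pp.
Employment: 0.51 × 2.2 = 1.122 pp.
TFP growth = 4.3 − 3.278 = 1.022%.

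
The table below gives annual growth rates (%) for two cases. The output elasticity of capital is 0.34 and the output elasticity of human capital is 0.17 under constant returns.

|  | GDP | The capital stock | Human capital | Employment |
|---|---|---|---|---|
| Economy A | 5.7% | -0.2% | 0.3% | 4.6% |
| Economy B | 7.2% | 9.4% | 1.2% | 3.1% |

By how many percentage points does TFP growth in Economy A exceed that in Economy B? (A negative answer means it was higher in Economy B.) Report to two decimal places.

1.18 percentage points

Labor's share = 1 − 0.34 − 0.17 = 0.49.
Economy A: TFP = 5.7 + 0.068 − 0.051 − 2.254 = 3.463%.
Economy B: TFP = 7.2 − 3.196 − 0.204 − 1.519 = 2.281%.
Difference = 3.463 − (2.281) = 1.182 pp.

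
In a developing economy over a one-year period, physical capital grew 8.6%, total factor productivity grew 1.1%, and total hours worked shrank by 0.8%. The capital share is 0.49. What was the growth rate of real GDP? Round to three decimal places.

Labor's share = 1 − 0.49 = 0.51.
Physical capital: 0.49 × 8.6 = 4.214 pp.
Total hours worked: 0.51 × (-0.8) = -0.408 pp.
Output growth = 1.1 + 3.806 = 4.906%.

Real GDP growth was 4.906%.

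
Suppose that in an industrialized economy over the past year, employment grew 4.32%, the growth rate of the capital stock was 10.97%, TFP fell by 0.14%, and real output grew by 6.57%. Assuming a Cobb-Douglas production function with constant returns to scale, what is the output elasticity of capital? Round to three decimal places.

α = 0.359

gY = gA + α·gK + (1−α)·gL, so gY − gA − gL = α(gK − gL).
6.57 + 0.14 − 4.32 = α × (10.97 − 4.32).
2.39 = 6.65 α, so α = 0.3594.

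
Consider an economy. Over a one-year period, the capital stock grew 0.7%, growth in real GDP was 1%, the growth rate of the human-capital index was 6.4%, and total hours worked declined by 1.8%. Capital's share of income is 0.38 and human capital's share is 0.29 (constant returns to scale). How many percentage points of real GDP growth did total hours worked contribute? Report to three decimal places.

Labor's share = 1 − 0.38 − 0.29 = 0.33.
Contribution = share × growth = 0.33 × (-1.8) = -0.594 pp.

-0.594 percentage points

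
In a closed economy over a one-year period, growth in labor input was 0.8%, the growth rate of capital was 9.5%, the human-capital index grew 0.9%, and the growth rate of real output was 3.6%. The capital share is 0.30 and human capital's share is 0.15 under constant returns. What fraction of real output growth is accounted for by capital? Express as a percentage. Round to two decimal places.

Capital contributed 0.3 × 9.5 = 2.85 pp.
Share of growth = 2.85 / 3.6 × 100 = 79.1667%.

Capital accounted for 79.17% of growth.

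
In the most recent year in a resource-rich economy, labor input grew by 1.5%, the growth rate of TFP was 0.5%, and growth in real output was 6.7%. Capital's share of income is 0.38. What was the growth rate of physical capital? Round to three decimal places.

Labor's share = 1 − 0.38 = 0.62.
gY = gA + 0.62×1.5 + 0.38×g.
0.38×g = 6.7 − 0.5 − 0.93 = 5.27.
g = 5.27 / 0.38 = 13.86842%.

13.868%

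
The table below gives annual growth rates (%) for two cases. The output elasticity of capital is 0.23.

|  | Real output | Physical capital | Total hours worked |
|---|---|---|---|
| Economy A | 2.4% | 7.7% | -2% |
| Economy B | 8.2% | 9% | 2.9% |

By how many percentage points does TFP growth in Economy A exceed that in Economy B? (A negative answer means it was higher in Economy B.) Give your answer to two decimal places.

-1.73 percentage points

Labor's share = 1 − 0.23 = 0.77.
Economy A: TFP = 2.4 − 1.771 + 1.54 = 2.169%.
Economy B: TFP = 8.2 − 2.07 − 2.233 = 3.897%.
Difference = 2.169 − (3.897) = -1.728 pp.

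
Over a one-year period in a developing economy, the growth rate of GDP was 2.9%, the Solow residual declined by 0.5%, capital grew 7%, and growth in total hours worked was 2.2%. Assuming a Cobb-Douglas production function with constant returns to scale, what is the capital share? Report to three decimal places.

gY = gA + α·gK + (1−α)·gL, so gY − gA − gL = α(gK − gL).
2.9 + 0.5 − 2.2 = α × (7 − 2.2).
1.2 = 4.8 α, so α = 0.25.

α = 0.250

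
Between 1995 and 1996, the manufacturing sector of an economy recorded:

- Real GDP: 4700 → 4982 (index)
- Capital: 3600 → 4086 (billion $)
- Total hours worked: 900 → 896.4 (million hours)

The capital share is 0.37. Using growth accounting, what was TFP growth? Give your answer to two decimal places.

1.26%

Real GDP growth = (4982 − 4700) / 4700 = 6%.
Capital growth = (4086 − 3600) / 3600 = 13.5%.
Total hours worked growth = (896.4 − 900) / 900 = -0.4%.
Labor's share = 1 − 0.37 = 0.63.
Capital: 0.37 × 13.5 = 4.995 pp.
Total hours worked: 0.63 × (-0.4) = -0.252 pp.
TFP growth = 6 − 4.743 = 1.257%.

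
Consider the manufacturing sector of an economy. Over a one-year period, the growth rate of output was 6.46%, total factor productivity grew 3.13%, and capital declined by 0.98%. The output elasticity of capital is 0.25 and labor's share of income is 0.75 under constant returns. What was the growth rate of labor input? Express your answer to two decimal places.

Labor's share = 1 − 0.25 = 0.75.
gY = gA + 0.25×(-0.98) + 0.75×g.
0.75×g = 6.46 − 3.13 + 0.245 = 3.575.
g = 3.575 / 0.75 = 4.7667%.

Labor input grew 4.77%.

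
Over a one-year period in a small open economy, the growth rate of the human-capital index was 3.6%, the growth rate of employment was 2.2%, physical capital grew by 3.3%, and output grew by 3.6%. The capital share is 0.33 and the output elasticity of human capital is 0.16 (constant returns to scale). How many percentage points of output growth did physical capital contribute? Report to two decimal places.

Contribution = share × growth = 0.33 × 3.3 = 1.089 pp.

1.09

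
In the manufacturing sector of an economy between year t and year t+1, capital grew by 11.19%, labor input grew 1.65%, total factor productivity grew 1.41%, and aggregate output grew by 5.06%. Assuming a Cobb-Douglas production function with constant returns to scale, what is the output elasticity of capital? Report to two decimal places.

α = 0.21

gY = gA + α·gK + (1−α)·gL, so gY − gA − gL = α(gK − gL).
5.06 − 1.41 − 1.65 = α × (11.19 − 1.65).
2 = 9.54 α, so α = 0.2096.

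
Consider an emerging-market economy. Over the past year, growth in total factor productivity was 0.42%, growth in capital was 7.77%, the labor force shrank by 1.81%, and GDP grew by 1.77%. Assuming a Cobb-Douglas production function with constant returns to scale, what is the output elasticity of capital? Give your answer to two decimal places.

The output elasticity of capital is 0.33.

gY = gA + α·gK + (1−α)·gL, so gY − gA − gL = α(gK − gL).
1.77 − 0.42 + 1.81 = α × (7.77 − (-1.81)).
3.16 = 9.58 α, so α = 0.3299.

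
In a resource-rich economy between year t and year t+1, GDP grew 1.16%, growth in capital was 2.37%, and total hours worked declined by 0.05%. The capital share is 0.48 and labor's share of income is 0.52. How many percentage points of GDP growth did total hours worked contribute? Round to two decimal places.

-0.03 percentage points

Labor's share = 1 − 0.48 = 0.52.
Contribution = share × growth = 0.52 × (-0.05) = -0.026 pp.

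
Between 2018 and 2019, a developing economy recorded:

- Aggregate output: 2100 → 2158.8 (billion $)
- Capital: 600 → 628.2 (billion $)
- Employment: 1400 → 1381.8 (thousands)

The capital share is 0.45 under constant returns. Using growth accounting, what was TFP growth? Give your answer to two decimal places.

Aggregate output growth = (2158.8 − 2100) / 2100 = 2.8%.
Capital growth = (628.2 − 600) / 600 = 4.7%.
Employment growth = (1381.8 − 1400) / 1400 = -1.3%.
Labor's share = 1 − 0.45 = 0.55.
Capital: 0.45 × 4.7 = 2.115 pp.
Employment: 0.55 × (-1.3) = -0.715 pp.
TFP growth = 2.8 − 1.4 = 1.4%.

1.40%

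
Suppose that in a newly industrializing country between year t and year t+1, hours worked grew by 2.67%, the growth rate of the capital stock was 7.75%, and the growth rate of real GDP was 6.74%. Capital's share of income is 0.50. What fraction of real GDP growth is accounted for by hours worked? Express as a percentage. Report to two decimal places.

19.81%

Labor's share = 1 − 0.5 = 0.5.
Hours worked contributed 0.5 × 2.67 = 1.335 pp.
Share of growth = 1.335 / 6.74 × 100 = 19.8071%.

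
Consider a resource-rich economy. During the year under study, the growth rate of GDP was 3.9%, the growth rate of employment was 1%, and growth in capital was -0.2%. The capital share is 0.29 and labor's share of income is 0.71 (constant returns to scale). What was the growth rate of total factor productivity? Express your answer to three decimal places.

Labor's share = 1 − 0.29 = 0.71.
Capital: 0.29 × (-0.2) = -0.058 pp.
Employment: 0.71 × 1 = 0.71 pp.
TFP growth = 3.9 − 0.652 = 3.248%.

Total factor productivity grew 3.248%.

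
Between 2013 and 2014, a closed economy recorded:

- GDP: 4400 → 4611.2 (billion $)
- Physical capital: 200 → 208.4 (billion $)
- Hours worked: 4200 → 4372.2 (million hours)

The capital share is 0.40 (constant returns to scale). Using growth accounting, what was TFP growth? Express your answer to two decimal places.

TFP growth was 0.66%.

GDP growth = (4611.2 − 4400) / 4400 = 4.8%.
Physical capital growth = (208.4 − 200) / 200 = 4.2%.
Hours worked growth = (4372.2 − 4200) / 4200 = 4.1%.
Labor's share = 1 − 0.4 = 0.6.
Physical capital: 0.4 × 4.2 = 1.68 pp.
Hours worked: 0.6 × 4.1 = 2.46 pp.
TFP growth = 4.8 − 4.14 = 0.66%.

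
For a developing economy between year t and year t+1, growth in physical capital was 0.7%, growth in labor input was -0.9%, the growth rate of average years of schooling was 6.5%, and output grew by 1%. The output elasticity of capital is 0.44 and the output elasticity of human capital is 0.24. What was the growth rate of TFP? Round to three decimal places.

Labor's share = 1 − 0.44 − 0.24 = 0.32.
Physical capital: 0.44 × 0.7 = 0.308 pp.
Average years of schooling: 0.24 × 6.5 = 1.56 pp.
Labor input: 0.32 × (-0.9) = -0.288 pp.
TFP growth = 1 − 1.58 = -0.58%.

-0.580%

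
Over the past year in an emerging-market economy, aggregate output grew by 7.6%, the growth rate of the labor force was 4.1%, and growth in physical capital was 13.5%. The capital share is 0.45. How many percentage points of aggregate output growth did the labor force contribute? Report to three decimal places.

Labor's share = 1 − 0.45 = 0.55.
Contribution = share × growth = 0.55 × 4.1 = 2.255 pp.

2.255 percentage points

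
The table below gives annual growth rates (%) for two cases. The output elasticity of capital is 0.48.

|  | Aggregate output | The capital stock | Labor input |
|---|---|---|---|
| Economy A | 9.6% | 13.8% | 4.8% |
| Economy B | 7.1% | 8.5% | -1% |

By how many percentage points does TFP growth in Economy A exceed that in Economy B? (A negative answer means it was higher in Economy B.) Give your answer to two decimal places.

-3.06 percentage points

Labor's share = 1 − 0.48 = 0.52.
Economy A: TFP = 9.6 − 6.624 − 2.496 = 0.48%.
Economy B: TFP = 7.1 − 4.08 + 0.52 = 3.54%.
Difference = 0.48 − (3.54) = -3.06 pp.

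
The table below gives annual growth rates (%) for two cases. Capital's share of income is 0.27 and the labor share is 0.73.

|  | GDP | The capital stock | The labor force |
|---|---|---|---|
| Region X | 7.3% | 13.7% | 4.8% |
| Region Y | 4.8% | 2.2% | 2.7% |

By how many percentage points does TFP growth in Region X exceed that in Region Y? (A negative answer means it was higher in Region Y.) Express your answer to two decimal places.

Labor's share = 1 − 0.27 = 0.73.
Region X: TFP = 7.3 − 3.699 − 3.504 = 0.097%.
Region Y: TFP = 4.8 − 0.594 − 1.971 = 2.235%.
Difference = 0.097 − (2.235) = -2.138 pp.

-2.14 percentage points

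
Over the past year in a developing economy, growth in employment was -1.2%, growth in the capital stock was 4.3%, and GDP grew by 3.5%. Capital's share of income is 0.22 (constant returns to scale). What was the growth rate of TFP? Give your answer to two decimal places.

Labor's share = 1 − 0.22 = 0.78.
The capital stock: 0.22 × 4.3 = 0.946 pp.
Employment: 0.78 × (-1.2) = -0.936 pp.
TFP growth = 3.5 − 0.01 = 3.49%.

TFP growth was 3.49%.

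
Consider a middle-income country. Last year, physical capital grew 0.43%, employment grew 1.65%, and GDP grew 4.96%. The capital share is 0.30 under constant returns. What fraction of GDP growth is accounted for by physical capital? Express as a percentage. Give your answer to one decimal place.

2.6%

Physical capital contributed 0.3 × 0.43 = 0.129 pp.
Share of growth = 0.129 / 4.96 × 100 = 2.601%.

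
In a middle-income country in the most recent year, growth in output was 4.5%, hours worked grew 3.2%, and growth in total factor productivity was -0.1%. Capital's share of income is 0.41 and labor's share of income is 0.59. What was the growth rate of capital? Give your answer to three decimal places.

Labor's share = 1 − 0.41 = 0.59.
gY = gA + 0.59×3.2 + 0.41×g.
0.41×g = 4.5 + 0.1 − 1.888 = 2.712.
g = 2.712 / 0.41 = 6.61463%.

Capital growth was 6.615%.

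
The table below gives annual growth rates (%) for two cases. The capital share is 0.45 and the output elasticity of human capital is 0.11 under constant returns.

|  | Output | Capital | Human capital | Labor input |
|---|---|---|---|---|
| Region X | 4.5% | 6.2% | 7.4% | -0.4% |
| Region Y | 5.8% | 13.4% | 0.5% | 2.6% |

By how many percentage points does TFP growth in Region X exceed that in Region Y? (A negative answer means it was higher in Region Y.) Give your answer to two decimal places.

2.50 percentage points

Labor's share = 1 − 0.45 − 0.11 = 0.44.
Region X: TFP = 4.5 − 2.79 − 0.814 + 0.176 = 1.072%.
Region Y: TFP = 5.8 − 6.03 − 0.055 − 1.144 = -1.429%.
Difference = 1.072 − (-1.429) = 2.501 pp.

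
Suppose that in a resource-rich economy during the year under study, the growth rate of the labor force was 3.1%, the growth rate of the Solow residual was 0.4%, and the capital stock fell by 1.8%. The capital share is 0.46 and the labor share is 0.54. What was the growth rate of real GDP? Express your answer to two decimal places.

Real GDP growth was 1.25%.

Labor's share = 1 − 0.46 = 0.54.
The capital stock: 0.46 × (-1.8) = -0.828 pp.
The labor force: 0.54 × 3.1 = 1.674 pp.
Output growth = 0.4 + 0.846 = 1.246%.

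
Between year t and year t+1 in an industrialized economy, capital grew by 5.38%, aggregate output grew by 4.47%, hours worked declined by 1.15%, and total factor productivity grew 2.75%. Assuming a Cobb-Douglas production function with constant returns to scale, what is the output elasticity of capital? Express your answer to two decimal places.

α = 0.44

gY = gA + α·gK + (1−α)·gL, so gY − gA − gL = α(gK − gL).
4.47 − 2.75 + 1.15 = α × (5.38 − (-1.15)).
2.87 = 6.53 α, so α = 0.4395.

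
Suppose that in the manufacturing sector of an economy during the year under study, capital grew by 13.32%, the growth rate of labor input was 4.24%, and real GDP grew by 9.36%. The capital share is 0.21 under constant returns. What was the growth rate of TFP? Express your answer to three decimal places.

3.213%

Labor's share = 1 − 0.21 = 0.79.
Capital: 0.21 × 13.32 = 2.7972 pp.
Labor input: 0.79 × 4.24 = 3.3496 pp.
TFP growth = 9.36 − 6.1468 = 3.2132%.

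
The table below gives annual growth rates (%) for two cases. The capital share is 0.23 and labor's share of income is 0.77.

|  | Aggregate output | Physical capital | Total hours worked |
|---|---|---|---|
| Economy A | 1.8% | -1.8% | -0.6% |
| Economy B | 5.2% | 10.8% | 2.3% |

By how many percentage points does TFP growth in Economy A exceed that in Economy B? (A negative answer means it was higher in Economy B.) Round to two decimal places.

Labor's share = 1 − 0.23 = 0.77.
Economy A: TFP = 1.8 + 0.414 + 0.462 = 2.676%.
Economy B: TFP = 5.2 − 2.484 − 1.771 = 0.945%.
Difference = 2.676 − (0.945) = 1.731 pp.

1.73 percentage points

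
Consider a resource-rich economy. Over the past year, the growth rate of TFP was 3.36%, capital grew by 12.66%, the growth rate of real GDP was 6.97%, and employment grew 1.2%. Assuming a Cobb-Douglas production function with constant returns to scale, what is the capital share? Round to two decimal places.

The capital share is 0.21.

gY = gA + α·gK + (1−α)·gL, so gY − gA − gL = α(gK − gL).
6.97 − 3.36 − 1.2 = α × (12.66 − 1.2).
2.41 = 11.46 α, so α = 0.2103.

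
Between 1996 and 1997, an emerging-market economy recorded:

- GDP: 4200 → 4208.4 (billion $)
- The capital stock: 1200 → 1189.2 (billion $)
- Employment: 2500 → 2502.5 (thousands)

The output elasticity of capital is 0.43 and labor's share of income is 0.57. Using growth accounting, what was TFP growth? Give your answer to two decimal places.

TFP grew 0.53%.

GDP growth = (4208.4 − 4200) / 4200 = 0.2%.
The capital stock growth = (1189.2 − 1200) / 1200 = -0.9%.
Employment growth = (2502.5 − 2500) / 2500 = 0.1%.
Labor's share = 1 − 0.43 = 0.57.
The capital stock: 0.43 × (-0.9) = -0.387 pp.
Employment: 0.57 × 0.1 = 0.057 pp.
TFP growth = 0.2 + 0.33 = 0.53%.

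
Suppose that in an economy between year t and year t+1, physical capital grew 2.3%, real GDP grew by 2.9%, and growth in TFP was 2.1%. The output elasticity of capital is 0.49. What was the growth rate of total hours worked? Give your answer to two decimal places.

Labor's share = 1 − 0.49 = 0.51.
gY = gA + 0.49×2.3 + 0.51×g.
0.51×g = 2.9 − 2.1 − 1.127 = -0.327.
g = -0.327 / 0.51 = -0.6412%.

-0.64%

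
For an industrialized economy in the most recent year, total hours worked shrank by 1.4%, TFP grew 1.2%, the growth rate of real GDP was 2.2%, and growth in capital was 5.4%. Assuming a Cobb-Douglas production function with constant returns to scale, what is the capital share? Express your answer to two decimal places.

The capital share is 0.35.

gY = gA + α·gK + (1−α)·gL, so gY − gA − gL = α(gK − gL).
2.2 − 1.2 + 1.4 = α × (5.4 − (-1.4)).
2.4 = 6.8 α, so α = 0.3529.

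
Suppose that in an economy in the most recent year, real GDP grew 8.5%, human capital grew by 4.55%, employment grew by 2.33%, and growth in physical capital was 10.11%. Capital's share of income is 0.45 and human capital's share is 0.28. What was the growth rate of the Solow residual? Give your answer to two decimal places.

Labor's share = 1 − 0.45 − 0.28 = 0.27.
Physical capital: 0.45 × 10.11 = 4.5495 pp.
Human capital: 0.28 × 4.55 = 1.274 pp.
Employment: 0.27 × 2.33 = 0.6291 pp.
TFP growth = 8.5 − 6.4526 = 2.0474%.

2.05%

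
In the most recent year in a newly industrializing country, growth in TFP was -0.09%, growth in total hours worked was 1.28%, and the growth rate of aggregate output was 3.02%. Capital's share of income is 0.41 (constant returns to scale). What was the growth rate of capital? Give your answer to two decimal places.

5.74%

Labor's share = 1 − 0.41 = 0.59.
gY = gA + 0.59×1.28 + 0.41×g.
0.41×g = 3.02 + 0.09 − 0.7552 = 2.3548.
g = 2.3548 / 0.41 = 5.7434%.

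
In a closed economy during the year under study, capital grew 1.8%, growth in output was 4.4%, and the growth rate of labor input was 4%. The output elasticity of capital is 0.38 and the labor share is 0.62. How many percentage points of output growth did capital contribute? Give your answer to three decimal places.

Contribution = share × growth = 0.38 × 1.8 = 0.684 pp.

0.684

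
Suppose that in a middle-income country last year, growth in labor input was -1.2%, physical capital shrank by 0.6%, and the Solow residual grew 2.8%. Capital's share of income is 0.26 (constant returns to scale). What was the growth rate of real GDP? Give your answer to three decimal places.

1.756%

Labor's share = 1 − 0.26 = 0.74.
Physical capital: 0.26 × (-0.6) = -0.156 pp.
Labor input: 0.74 × (-1.2) = -0.888 pp.
Output growth = 2.8 + (-1.044) = 1.756%.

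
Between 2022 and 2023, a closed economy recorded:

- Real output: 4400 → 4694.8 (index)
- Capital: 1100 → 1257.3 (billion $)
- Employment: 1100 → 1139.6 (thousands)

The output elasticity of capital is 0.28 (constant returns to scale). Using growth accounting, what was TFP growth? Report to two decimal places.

Real output growth = (4694.8 − 4400) / 4400 = 6.7%.
Capital growth = (1257.3 − 1100) / 1100 = 14.3%.
Employment growth = (1139.6 − 1100) / 1100 = 3.6%.
Labor's share = 1 − 0.28 = 0.72.
Capital: 0.28 × 14.3 = 4.004 pp.
Employment: 0.72 × 3.6 = 2.592 pp.
TFP growth = 6.7 − 6.596 = 0.104%.

TFP grew 0.10%.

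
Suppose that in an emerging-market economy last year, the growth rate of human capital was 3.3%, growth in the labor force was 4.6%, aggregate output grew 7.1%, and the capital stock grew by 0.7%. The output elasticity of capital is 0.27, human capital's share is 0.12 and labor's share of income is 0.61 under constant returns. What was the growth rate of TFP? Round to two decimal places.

3.71%

Labor's share = 1 − 0.27 − 0.12 = 0.61.
The capital stock: 0.27 × 0.7 = 0.189 pp.
Human capital: 0.12 × 3.3 = 0.396 pp.
The labor force: 0.61 × 4.6 = 2.806 pp.
TFP growth = 7.1 − 3.391 = 3.709%.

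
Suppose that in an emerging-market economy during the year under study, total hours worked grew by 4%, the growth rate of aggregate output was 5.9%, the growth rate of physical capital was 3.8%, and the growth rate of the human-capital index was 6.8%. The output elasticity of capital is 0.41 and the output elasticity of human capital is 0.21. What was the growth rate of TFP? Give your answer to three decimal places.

Labor's share = 1 − 0.41 − 0.21 = 0.38.
Physical capital: 0.41 × 3.8 = 1.558 pp.
The human-capital index: 0.21 × 6.8 = 1.428 pp.
Total hours worked: 0.38 × 4 = 1.52 pp.
TFP growth = 5.9 − 4.506 = 1.394%.

1.394%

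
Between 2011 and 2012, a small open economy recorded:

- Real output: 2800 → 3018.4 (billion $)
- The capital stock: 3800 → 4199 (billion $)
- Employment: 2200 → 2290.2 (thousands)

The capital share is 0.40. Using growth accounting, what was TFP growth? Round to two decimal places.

Real output growth = (3018.4 − 2800) / 2800 = 7.8%.
The capital stock growth = (4199 − 3800) / 3800 = 10.5%.
Employment growth = (2290.2 − 2200) / 2200 = 4.1%.
Labor's share = 1 − 0.4 = 0.6.
The capital stock: 0.4 × 10.5 = 4.2 pp.
Employment: 0.6 × 4.1 = 2.46 pp.
TFP growth = 7.8 − 6.66 = 1.14%.

TFP grew 1.14%.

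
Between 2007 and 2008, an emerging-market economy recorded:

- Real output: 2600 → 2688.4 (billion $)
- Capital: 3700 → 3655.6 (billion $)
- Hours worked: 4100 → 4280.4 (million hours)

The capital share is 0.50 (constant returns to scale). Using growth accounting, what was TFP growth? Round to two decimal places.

Real output growth = (2688.4 − 2600) / 2600 = 3.4%.
Capital growth = (3655.6 − 3700) / 3700 = -1.2%.
Hours worked growth = (4280.4 − 4100) / 4100 = 4.4%.
Labor's share = 1 − 0.5 = 0.5.
Capital: 0.5 × (-1.2) = -0.6 pp.
Hours worked: 0.5 × 4.4 = 2.2 pp.
TFP growth = 3.4 − 1.6 = 1.8%.

1.80%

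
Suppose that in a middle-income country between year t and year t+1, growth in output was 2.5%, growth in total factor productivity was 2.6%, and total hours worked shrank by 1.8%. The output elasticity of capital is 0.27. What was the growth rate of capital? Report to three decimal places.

Labor's share = 1 − 0.27 = 0.73.
gY = gA + 0.73×(-1.8) + 0.27×g.
0.27×g = 2.5 − 2.6 + 1.314 = 1.214.
g = 1.214 / 0.27 = 4.4963%.

4.496%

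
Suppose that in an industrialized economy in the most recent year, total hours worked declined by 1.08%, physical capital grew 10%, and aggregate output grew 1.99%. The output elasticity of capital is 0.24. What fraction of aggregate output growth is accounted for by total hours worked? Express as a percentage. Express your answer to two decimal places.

-41.25%

Labor's share = 1 − 0.24 = 0.76.
Total hours worked contributed 0.76 × (-1.08) = -0.8208 pp.
Share of growth = -0.8208 / 1.99 × 100 = -41.2462%.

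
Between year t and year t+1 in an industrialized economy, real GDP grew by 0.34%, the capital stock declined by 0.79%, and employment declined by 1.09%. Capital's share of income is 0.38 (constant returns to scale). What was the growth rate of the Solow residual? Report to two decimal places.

1.32%

Labor's share = 1 − 0.38 = 0.62.
The capital stock: 0.38 × (-0.79) = -0.3002 pp.
Employment: 0.62 × (-1.09) = -0.6758 pp.
TFP growth = 0.34 + 0.976 = 1.316%.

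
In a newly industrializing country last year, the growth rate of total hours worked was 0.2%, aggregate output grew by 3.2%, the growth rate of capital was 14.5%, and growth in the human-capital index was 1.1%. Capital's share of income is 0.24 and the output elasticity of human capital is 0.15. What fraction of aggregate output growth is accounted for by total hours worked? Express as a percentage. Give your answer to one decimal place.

Labor's share = 1 − 0.24 − 0.15 = 0.61.
Total hours worked contributed 0.61 × 0.2 = 0.122 pp.
Share of growth = 0.122 / 3.2 × 100 = 3.813%.

Total hours worked accounted for 3.8% of growth.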